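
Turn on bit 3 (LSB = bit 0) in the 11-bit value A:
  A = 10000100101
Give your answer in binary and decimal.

Mask = 1 << 3 = 00000001000
Bit 3 of A is 0, so OR-ing with the mask flips it to 1.
  10000100101
| 00000001000
-------------
  10000101101

Answer: 10000101101 (1069)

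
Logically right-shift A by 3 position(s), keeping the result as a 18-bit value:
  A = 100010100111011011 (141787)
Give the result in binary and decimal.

Logical shift right by 3: drop the bottom 3 bit(s), prepend 3 zero(s) on the left.
  100010100111011011  ->  keep [100010100111011], discard [011], prepend 000
= 000100010100111011

Answer: 000100010100111011 (17723)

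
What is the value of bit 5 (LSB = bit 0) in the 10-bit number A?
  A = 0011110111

Bit 5 is the 6th from the right.
  0011110111
      ^
That bit is 1.

Answer: 1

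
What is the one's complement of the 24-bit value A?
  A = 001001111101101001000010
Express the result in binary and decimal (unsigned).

Flip each bit (0->1, 1->0):
  001001111101101001000010
  110110000010010110111101

Answer: 110110000010010110111101 (14165437)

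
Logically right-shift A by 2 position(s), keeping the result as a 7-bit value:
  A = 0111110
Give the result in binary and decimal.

Logical shift right by 2: drop the bottom 2 bit(s), prepend 2 zero(s) on the left.
  0111110  ->  keep [01111], discard [10], prepend 00
= 0001111

Answer: 0001111 (15)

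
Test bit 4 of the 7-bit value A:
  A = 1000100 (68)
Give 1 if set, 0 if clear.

Bit 4 is the 5th from the right.
  1000100
    ^
That bit is 0.

Answer: 0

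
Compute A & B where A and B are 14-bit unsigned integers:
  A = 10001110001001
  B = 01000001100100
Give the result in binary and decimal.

Apply & to each column (1 only where both bits are 1):
  10001110001001
& 01000001100100
----------------
  00000000000000

Answer: 00000000000000 (0)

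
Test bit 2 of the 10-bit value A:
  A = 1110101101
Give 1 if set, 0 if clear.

Bit 2 is the 3rd from the right.
  1110101101
         ^
That bit is 1.

Answer: 1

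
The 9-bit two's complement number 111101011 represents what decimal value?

MSB is 1, so the value is negative. Find the magnitude:
1. Invert bits:  000010100
2. Add 1:        000010101  = 21
3. Apply sign:   -21

Answer: -21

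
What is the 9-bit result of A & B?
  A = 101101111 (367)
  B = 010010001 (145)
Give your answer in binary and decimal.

Apply & to each column (1 only where both bits are 1):
  101101111
& 010010001
-----------
  000000001

Answer: 000000001 (1)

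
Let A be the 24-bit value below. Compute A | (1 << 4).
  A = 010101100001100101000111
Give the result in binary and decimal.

Mask = 1 << 4 = 000000000000000000010000
Bit 4 of A is 0, so OR-ing with the mask flips it to 1.
  010101100001100101000111
| 000000000000000000010000
--------------------------
  010101100001100101010111

Answer: 010101100001100101010111 (5642583)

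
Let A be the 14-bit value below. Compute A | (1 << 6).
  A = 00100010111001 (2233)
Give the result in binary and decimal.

Mask = 1 << 6 = 00000001000000
Bit 6 of A is 0, so OR-ing with the mask flips it to 1.
  00100010111001
| 00000001000000
----------------
  00100011111001

Answer: 00100011111001 (2297)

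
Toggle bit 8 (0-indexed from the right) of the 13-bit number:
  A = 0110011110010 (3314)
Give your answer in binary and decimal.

Mask = 1 << 8 = 0000100000000
Bit 8 of A is 0; XOR with the mask flips it to 1.
  0110011110010
^ 0000100000000
---------------
  0110111110010

Answer: 0110111110010 (3570)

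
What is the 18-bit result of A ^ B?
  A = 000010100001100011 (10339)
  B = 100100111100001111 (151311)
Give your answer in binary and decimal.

Apply ^ to each column (1 where bits differ):
  000010100001100011
^ 100100111100001111
--------------------
  100110011101101100

Answer: 100110011101101100 (157548)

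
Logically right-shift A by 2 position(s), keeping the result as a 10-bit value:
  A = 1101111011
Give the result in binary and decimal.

Logical shift right by 2: drop the bottom 2 bit(s), prepend 2 zero(s) on the left.
  1101111011  ->  keep [11011110], discard [11], prepend 00
= 0011011110

Answer: 0011011110 (222)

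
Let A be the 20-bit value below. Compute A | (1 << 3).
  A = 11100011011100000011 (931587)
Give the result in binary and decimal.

Mask = 1 << 3 = 00000000000000001000
Bit 3 of A is 0, so OR-ing with the mask flips it to 1.
  11100011011100000011
| 00000000000000001000
----------------------
  11100011011100001011

Answer: 11100011011100001011 (931595)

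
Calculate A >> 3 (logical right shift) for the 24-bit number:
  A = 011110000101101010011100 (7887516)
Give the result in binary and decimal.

Logical shift right by 3: drop the bottom 3 bit(s), prepend 3 zero(s) on the left.
  011110000101101010011100  ->  keep [011110000101101010011], discard [100], prepend 000
= 000011110000101101010011

Answer: 000011110000101101010011 (985939)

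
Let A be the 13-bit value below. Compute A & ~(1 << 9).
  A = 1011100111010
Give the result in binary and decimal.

Mask = ~(1 << 9) = 1110111111111
Bit 9 of A is 1, so AND-ing with the mask clears it to 0.
  1011100111010
& 1110111111111
---------------
  1010100111010

Answer: 1010100111010 (5434)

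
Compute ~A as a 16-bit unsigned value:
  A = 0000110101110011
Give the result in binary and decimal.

Flip each bit (0->1, 1->0):
  0000110101110011
  1111001010001100

Answer: 1111001010001100 (62092)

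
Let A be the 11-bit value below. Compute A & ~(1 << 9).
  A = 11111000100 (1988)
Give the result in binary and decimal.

Mask = ~(1 << 9) = 10111111111
Bit 9 of A is 1, so AND-ing with the mask clears it to 0.
  11111000100
& 10111111111
-------------
  10111000100

Answer: 10111000100 (1476)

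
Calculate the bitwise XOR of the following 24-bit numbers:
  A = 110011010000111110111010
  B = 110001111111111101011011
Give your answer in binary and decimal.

Apply ^ to each column (1 where bits differ):
  110011010000111110111010
^ 110001111111111101011011
--------------------------
  000010101111000011100001

Answer: 000010101111000011100001 (717025)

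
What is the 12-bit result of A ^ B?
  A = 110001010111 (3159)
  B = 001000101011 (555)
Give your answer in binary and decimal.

Apply ^ to each column (1 where bits differ):
  110001010111
^ 001000101011
--------------
  111001111100

Answer: 111001111100 (3708)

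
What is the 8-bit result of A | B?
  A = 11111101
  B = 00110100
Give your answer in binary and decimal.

Apply | to each column (1 where either bit is 1):
  11111101
| 00110100
----------
  11111101

Answer: 11111101 (253)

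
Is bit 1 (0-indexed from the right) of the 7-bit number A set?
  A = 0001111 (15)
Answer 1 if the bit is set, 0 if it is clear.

Bit 1 is the 2nd from the right.
  0001111
       ^
That bit is 1.

Answer: 1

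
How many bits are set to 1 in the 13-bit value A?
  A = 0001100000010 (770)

0001100000010
1-bits at positions (from bit 0 = LSB): 1, 8, 9
Count = 3

Answer: 3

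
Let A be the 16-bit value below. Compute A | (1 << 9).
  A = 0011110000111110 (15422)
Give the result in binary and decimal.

Mask = 1 << 9 = 0000001000000000
Bit 9 of A is 0, so OR-ing with the mask flips it to 1.
  0011110000111110
| 0000001000000000
------------------
  0011111000111110

Answer: 0011111000111110 (15934)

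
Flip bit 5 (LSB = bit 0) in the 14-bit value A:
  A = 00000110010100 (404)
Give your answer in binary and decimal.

Mask = 1 << 5 = 00000000100000
Bit 5 of A is 0; XOR with the mask flips it to 1.
  00000110010100
^ 00000000100000
----------------
  00000110110100

Answer: 00000110110100 (436)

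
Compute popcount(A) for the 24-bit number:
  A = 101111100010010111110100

101111100010010111110100
1-bits at positions (from bit 0 = LSB): 2, 4, 5, 6, 7, 8, 10, 13, 17, 18, 19, 20, 21, 23
Count = 14

Answer: 14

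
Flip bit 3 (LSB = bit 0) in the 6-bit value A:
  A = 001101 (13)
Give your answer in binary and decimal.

Mask = 1 << 3 = 001000
Bit 3 of A is 1; XOR with the mask flips it to 0.
  001101
^ 001000
--------
  000101

Answer: 000101 (5)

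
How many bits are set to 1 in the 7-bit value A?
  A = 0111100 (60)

0111100
1-bits at positions (from bit 0 = LSB): 2, 3, 4, 5
Count = 4

Answer: 4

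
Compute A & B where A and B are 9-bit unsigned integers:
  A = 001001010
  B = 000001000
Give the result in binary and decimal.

Apply & to each column (1 only where both bits are 1):
  001001010
& 000001000
-----------
  000001000

Answer: 000001000 (8)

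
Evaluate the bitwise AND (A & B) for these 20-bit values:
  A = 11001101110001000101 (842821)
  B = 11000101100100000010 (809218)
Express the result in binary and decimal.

Apply & to each column (1 only where both bits are 1):
  11001101110001000101
& 11000101100100000010
----------------------
  11000101100000000000

Answer: 11000101100000000000 (808960)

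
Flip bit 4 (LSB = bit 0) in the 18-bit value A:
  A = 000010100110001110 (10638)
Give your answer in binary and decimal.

Mask = 1 << 4 = 000000000000010000
Bit 4 of A is 0; XOR with the mask flips it to 1.
  000010100110001110
^ 000000000000010000
--------------------
  000010100110011110

Answer: 000010100110011110 (10654)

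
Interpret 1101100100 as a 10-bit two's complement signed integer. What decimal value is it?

MSB is 1, so the value is negative. Find the magnitude:
1. Invert bits:  0010011011
2. Add 1:        0010011100  = 156
3. Apply sign:   -156

Answer: -156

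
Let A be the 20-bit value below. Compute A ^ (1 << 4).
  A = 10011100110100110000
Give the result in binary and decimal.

Mask = 1 << 4 = 00000000000000010000
Bit 4 of A is 1; XOR with the mask flips it to 0.
  10011100110100110000
^ 00000000000000010000
----------------------
  10011100110100100000

Answer: 10011100110100100000 (642336)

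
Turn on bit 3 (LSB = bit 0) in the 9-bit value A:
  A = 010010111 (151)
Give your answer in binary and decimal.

Mask = 1 << 3 = 000001000
Bit 3 of A is 0, so OR-ing with the mask flips it to 1.
  010010111
| 000001000
-----------
  010011111

Answer: 010011111 (159)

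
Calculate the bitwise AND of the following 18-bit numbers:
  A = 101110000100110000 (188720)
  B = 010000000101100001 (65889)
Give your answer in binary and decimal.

Apply & to each column (1 only where both bits are 1):
  101110000100110000
& 010000000101100001
--------------------
  000000000100100000

Answer: 000000000100100000 (288)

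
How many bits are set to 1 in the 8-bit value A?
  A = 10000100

10000100
1-bits at positions (from bit 0 = LSB): 2, 7
Count = 2

Answer: 2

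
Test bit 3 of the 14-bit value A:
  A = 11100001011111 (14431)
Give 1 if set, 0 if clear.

Bit 3 is the 4th from the right.
  11100001011111
            ^
That bit is 1.

Answer: 1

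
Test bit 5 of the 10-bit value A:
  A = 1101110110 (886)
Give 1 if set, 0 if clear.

Bit 5 is the 6th from the right.
  1101110110
      ^
That bit is 1.

Answer: 1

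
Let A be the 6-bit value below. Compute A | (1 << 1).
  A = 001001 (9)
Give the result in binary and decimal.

Mask = 1 << 1 = 000010
Bit 1 of A is 0, so OR-ing with the mask flips it to 1.
  001001
| 000010
--------
  001011

Answer: 001011 (11)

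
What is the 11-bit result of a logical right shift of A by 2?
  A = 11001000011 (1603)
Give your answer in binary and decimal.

Logical shift right by 2: drop the bottom 2 bit(s), prepend 2 zero(s) on the left.
  11001000011  ->  keep [110010000], discard [11], prepend 00
= 00110010000

Answer: 00110010000 (400)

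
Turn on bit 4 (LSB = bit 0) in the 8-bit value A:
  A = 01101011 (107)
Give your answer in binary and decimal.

Mask = 1 << 4 = 00010000
Bit 4 of A is 0, so OR-ing with the mask flips it to 1.
  01101011
| 00010000
----------
  01111011

Answer: 01111011 (123)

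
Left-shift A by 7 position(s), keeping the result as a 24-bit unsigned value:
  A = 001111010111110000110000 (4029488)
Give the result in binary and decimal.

Shift left by 7: drop the top 7 bit(s), append 7 zero(s) on the right.
  001111010111110000110000  ->  discard [0011110], keep [10111110000110000], append 0000000
= 101111100001100000000000

Answer: 101111100001100000000000 (12457984)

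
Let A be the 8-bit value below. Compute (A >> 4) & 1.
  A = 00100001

Bit 4 is the 5th from the right.
  00100001
     ^
That bit is 0.

Answer: 0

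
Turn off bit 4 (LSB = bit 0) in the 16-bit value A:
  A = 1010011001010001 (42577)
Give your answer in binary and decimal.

Mask = ~(1 << 4) = 1111111111101111
Bit 4 of A is 1, so AND-ing with the mask clears it to 0.
  1010011001010001
& 1111111111101111
------------------
  1010011001000001

Answer: 1010011001000001 (42561)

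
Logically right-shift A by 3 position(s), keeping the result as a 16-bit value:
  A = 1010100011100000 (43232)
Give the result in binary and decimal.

Logical shift right by 3: drop the bottom 3 bit(s), prepend 3 zero(s) on the left.
  1010100011100000  ->  keep [1010100011100], discard [000], prepend 000
= 0001010100011100

Answer: 0001010100011100 (5404)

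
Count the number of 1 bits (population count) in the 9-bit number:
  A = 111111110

111111110
1-bits at positions (from bit 0 = LSB): 1, 2, 3, 4, 5, 6, 7, 8
Count = 8

Answer: 8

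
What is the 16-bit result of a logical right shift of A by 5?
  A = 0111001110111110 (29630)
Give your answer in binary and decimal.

Logical shift right by 5: drop the bottom 5 bit(s), prepend 5 zero(s) on the left.
  0111001110111110  ->  keep [01110011101], discard [11110], prepend 00000
= 0000001110011101

Answer: 0000001110011101 (925)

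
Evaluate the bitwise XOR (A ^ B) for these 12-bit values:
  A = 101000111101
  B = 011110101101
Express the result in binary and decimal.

Apply ^ to each column (1 where bits differ):
  101000111101
^ 011110101101
--------------
  110110010000

Answer: 110110010000 (3472)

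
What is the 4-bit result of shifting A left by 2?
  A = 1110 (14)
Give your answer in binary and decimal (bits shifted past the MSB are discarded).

Shift left by 2: drop the top 2 bit(s), append 2 zero(s) on the right.
  1110  ->  discard [11], keep [10], append 00
= 1000

Answer: 1000 (8)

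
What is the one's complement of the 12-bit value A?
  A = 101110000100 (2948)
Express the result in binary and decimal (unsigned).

Flip each bit (0->1, 1->0):
  101110000100
  010001111011

Answer: 010001111011 (1147)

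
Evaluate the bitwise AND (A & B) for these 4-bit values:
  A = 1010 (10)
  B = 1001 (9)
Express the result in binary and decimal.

Apply & to each column (1 only where both bits are 1):
  1010
& 1001
------
  1000

Answer: 1000 (8)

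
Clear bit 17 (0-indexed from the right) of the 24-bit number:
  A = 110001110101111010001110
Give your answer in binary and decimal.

Mask = ~(1 << 17) = 111111011111111111111111
Bit 17 of A is 1, so AND-ing with the mask clears it to 0.
  110001110101111010001110
& 111111011111111111111111
--------------------------
  110001010101111010001110

Answer: 110001010101111010001110 (12934798)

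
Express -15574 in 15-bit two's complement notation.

1. Binary of +15574:  011110011010110
2. Invert bits:     100001100101001
3. Add 1:           100001100101010

Answer: 100001100101010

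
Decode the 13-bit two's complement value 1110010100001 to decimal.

MSB is 1, so the value is negative. Find the magnitude:
1. Invert bits:  0001101011110
2. Add 1:        0001101011111  = 863
3. Apply sign:   -863

Answer: -863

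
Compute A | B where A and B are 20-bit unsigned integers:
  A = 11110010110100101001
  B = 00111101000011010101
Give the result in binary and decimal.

Apply | to each column (1 where either bit is 1):
  11110010110100101001
| 00111101000011010101
----------------------
  11111111110111111101

Answer: 11111111110111111101 (1048061)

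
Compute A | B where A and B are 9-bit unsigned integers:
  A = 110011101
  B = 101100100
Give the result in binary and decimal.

Apply | to each column (1 where either bit is 1):
  110011101
| 101100100
-----------
  111111101

Answer: 111111101 (509)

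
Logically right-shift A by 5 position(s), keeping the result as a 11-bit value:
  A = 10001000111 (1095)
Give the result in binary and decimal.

Logical shift right by 5: drop the bottom 5 bit(s), prepend 5 zero(s) on the left.
  10001000111  ->  keep [100010], discard [00111], prepend 00000
= 00000100010

Answer: 00000100010 (34)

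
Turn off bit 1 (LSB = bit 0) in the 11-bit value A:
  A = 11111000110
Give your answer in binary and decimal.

Mask = ~(1 << 1) = 11111111101
Bit 1 of A is 1, so AND-ing with the mask clears it to 0.
  11111000110
& 11111111101
-------------
  11111000100

Answer: 11111000100 (1988)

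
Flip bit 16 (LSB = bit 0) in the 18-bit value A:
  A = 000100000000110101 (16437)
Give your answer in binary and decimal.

Mask = 1 << 16 = 010000000000000000
Bit 16 of A is 0; XOR with the mask flips it to 1.
  000100000000110101
^ 010000000000000000
--------------------
  010100000000110101

Answer: 010100000000110101 (81973)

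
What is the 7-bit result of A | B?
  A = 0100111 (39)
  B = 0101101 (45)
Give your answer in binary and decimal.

Apply | to each column (1 where either bit is 1):
  0100111
| 0101101
---------
  0101111

Answer: 0101111 (47)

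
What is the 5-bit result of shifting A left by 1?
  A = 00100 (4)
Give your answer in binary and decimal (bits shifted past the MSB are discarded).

Shift left by 1: drop the top 1 bit(s), append 1 zero(s) on the right.
  00100  ->  discard [0], keep [0100], append 0
= 01000

Answer: 01000 (8)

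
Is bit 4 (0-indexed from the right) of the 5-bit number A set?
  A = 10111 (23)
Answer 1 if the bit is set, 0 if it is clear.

Bit 4 is the 5th from the right.
  10111
  ^
That bit is 1.

Answer: 1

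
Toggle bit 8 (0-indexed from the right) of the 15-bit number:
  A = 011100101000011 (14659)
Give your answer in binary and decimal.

Mask = 1 << 8 = 000000100000000
Bit 8 of A is 1; XOR with the mask flips it to 0.
  011100101000011
^ 000000100000000
-----------------
  011100001000011

Answer: 011100001000011 (14403)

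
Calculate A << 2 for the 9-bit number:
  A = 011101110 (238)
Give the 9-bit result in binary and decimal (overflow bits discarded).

Shift left by 2: drop the top 2 bit(s), append 2 zero(s) on the right.
  011101110  ->  discard [01], keep [1101110], append 00
= 110111000

Answer: 110111000 (440)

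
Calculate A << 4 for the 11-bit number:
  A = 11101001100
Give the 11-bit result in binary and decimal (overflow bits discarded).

Shift left by 4: drop the top 4 bit(s), append 4 zero(s) on the right.
  11101001100  ->  discard [1110], keep [1001100], append 0000
= 10011000000

Answer: 10011000000 (1216)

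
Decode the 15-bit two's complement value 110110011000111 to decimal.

MSB is 1, so the value is negative. Find the magnitude:
1. Invert bits:  001001100111000
2. Add 1:        001001100111001  = 4921
3. Apply sign:   -4921

Answer: -4921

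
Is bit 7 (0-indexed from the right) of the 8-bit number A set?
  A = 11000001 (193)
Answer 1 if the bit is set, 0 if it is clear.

Bit 7 is the 8th from the right.
  11000001
  ^
That bit is 1.

Answer: 1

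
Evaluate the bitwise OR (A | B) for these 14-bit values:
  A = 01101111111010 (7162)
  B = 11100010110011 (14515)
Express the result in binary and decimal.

Apply | to each column (1 where either bit is 1):
  01101111111010
| 11100010110011
----------------
  11101111111011

Answer: 11101111111011 (15355)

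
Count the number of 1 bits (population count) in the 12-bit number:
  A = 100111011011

100111011011
1-bits at positions (from bit 0 = LSB): 0, 1, 3, 4, 6, 7, 8, 11
Count = 8

Answer: 8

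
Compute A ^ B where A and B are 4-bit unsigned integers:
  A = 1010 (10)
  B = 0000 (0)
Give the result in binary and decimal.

Apply ^ to each column (1 where bits differ):
  1010
^ 0000
------
  1010

Answer: 1010 (10)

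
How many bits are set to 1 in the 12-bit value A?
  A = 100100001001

100100001001
1-bits at positions (from bit 0 = LSB): 0, 3, 8, 11
Count = 4

Answer: 4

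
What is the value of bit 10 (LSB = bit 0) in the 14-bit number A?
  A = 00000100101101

Bit 10 is the 11th from the right.
  00000100101101
     ^
That bit is 0.

Answer: 0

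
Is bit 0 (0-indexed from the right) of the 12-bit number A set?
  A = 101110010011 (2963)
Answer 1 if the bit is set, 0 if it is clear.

Bit 0 is the 1st from the right.
  101110010011
             ^
That bit is 1.

Answer: 1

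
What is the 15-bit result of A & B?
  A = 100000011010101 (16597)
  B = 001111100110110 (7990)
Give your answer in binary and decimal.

Apply & to each column (1 only where both bits are 1):
  100000011010101
& 001111100110110
-----------------
  000000000010100

Answer: 000000000010100 (20)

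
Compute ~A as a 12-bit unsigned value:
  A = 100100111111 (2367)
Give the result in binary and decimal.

Flip each bit (0->1, 1->0):
  100100111111
  011011000000

Answer: 011011000000 (1728)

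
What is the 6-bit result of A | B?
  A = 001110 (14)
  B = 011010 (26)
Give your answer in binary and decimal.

Apply | to each column (1 where either bit is 1):
  001110
| 011010
--------
  011110

Answer: 011110 (30)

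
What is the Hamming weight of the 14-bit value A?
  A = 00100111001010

00100111001010
1-bits at positions (from bit 0 = LSB): 1, 3, 6, 7, 8, 11
Count = 6

Answer: 6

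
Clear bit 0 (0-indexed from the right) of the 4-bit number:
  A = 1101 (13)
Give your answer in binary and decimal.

Mask = ~(1 << 0) = 1110
Bit 0 of A is 1, so AND-ing with the mask clears it to 0.
  1101
& 1110
------
  1100

Answer: 1100 (12)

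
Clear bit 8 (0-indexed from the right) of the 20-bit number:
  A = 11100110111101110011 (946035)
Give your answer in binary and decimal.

Mask = ~(1 << 8) = 11111111111011111111
Bit 8 of A is 1, so AND-ing with the mask clears it to 0.
  11100110111101110011
& 11111111111011111111
----------------------
  11100110111001110011

Answer: 11100110111001110011 (945779)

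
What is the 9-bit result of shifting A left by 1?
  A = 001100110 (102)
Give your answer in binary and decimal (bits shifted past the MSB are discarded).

Shift left by 1: drop the top 1 bit(s), append 1 zero(s) on the right.
  001100110  ->  discard [0], keep [01100110], append 0
= 011001100

Answer: 011001100 (204)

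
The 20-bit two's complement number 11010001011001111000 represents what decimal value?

MSB is 1, so the value is negative. Find the magnitude:
1. Invert bits:  00101110100110000111
2. Add 1:        00101110100110001000  = 190856
3. Apply sign:   -190856

Answer: -190856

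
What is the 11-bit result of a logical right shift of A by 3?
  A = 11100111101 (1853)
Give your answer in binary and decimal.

Logical shift right by 3: drop the bottom 3 bit(s), prepend 3 zero(s) on the left.
  11100111101  ->  keep [11100111], discard [101], prepend 000
= 00011100111

Answer: 00011100111 (231)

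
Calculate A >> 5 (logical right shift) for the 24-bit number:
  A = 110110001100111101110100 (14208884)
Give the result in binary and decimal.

Logical shift right by 5: drop the bottom 5 bit(s), prepend 5 zero(s) on the left.
  110110001100111101110100  ->  keep [1101100011001111011], discard [10100], prepend 00000
= 000001101100011001111011

Answer: 000001101100011001111011 (444027)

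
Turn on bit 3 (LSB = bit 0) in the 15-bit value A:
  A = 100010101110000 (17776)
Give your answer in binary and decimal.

Mask = 1 << 3 = 000000000001000
Bit 3 of A is 0, so OR-ing with the mask flips it to 1.
  100010101110000
| 000000000001000
-----------------
  100010101111000

Answer: 100010101111000 (17784)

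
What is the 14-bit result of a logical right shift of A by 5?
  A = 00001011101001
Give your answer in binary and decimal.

Logical shift right by 5: drop the bottom 5 bit(s), prepend 5 zero(s) on the left.
  00001011101001  ->  keep [000010111], discard [01001], prepend 00000
= 00000000010111

Answer: 00000000010111 (23)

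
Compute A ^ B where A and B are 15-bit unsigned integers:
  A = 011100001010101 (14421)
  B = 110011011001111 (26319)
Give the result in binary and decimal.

Apply ^ to each column (1 where bits differ):
  011100001010101
^ 110011011001111
-----------------
  101111010011010

Answer: 101111010011010 (24218)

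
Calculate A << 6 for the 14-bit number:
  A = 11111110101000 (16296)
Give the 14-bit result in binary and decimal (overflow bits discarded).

Shift left by 6: drop the top 6 bit(s), append 6 zero(s) on the right.
  11111110101000  ->  discard [111111], keep [10101000], append 000000
= 10101000000000

Answer: 10101000000000 (10752)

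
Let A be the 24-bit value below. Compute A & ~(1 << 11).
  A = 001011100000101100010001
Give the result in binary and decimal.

Mask = ~(1 << 11) = 111111111111011111111111
Bit 11 of A is 1, so AND-ing with the mask clears it to 0.
  001011100000101100010001
& 111111111111011111111111
--------------------------
  001011100000001100010001

Answer: 001011100000001100010001 (3015441)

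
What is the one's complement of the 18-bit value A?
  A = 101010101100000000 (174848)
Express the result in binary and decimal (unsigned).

Flip each bit (0->1, 1->0):
  101010101100000000
  010101010011111111

Answer: 010101010011111111 (87295)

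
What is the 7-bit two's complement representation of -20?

1. Binary of +20:  0010100
2. Invert bits:     1101011
3. Add 1:           1101100

Answer: 1101100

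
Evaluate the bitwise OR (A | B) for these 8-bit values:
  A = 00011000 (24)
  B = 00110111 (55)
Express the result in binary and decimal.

Apply | to each column (1 where either bit is 1):
  00011000
| 00110111
----------
  00111111

Answer: 00111111 (63)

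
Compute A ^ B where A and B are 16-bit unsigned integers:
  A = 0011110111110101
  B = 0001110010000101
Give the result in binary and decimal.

Apply ^ to each column (1 where bits differ):
  0011110111110101
^ 0001110010000101
------------------
  0010000101110000

Answer: 0010000101110000 (8560)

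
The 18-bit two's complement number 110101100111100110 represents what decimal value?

MSB is 1, so the value is negative. Find the magnitude:
1. Invert bits:  001010011000011001
2. Add 1:        001010011000011010  = 42522
3. Apply sign:   -42522

Answer: -42522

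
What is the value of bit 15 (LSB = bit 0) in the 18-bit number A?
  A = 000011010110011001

Bit 15 is the 16th from the right.
  000011010110011001
    ^
That bit is 0.

Answer: 0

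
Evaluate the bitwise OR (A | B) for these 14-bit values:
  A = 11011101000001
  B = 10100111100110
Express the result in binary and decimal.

Apply | to each column (1 where either bit is 1):
  11011101000001
| 10100111100110
----------------
  11111111100111

Answer: 11111111100111 (16359)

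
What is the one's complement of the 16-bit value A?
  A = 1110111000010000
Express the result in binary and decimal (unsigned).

Flip each bit (0->1, 1->0):
  1110111000010000
  0001000111101111

Answer: 0001000111101111 (4591)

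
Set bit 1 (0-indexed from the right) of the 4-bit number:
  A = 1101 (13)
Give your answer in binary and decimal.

Mask = 1 << 1 = 0010
Bit 1 of A is 0, so OR-ing with the mask flips it to 1.
  1101
| 0010
------
  1111

Answer: 1111 (15)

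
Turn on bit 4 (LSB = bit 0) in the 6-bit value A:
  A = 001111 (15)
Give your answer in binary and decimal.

Mask = 1 << 4 = 010000
Bit 4 of A is 0, so OR-ing with the mask flips it to 1.
  001111
| 010000
--------
  011111

Answer: 011111 (31)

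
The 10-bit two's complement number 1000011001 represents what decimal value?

MSB is 1, so the value is negative. Find the magnitude:
1. Invert bits:  0111100110
2. Add 1:        0111100111  = 487
3. Apply sign:   -487

Answer: -487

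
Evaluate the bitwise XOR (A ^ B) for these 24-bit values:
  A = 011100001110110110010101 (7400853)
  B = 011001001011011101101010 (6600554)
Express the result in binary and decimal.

Apply ^ to each column (1 where bits differ):
  011100001110110110010101
^ 011001001011011101101010
--------------------------
  000101000101101011111111

Answer: 000101000101101011111111 (1334015)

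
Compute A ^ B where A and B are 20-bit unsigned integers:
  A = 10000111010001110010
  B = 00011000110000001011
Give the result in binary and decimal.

Apply ^ to each column (1 where bits differ):
  10000111010001110010
^ 00011000110000001011
----------------------
  10011111100001111001

Answer: 10011111100001111001 (653433)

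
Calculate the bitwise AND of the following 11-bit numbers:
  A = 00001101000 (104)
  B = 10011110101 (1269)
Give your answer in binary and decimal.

Apply & to each column (1 only where both bits are 1):
  00001101000
& 10011110101
-------------
  00001100000

Answer: 00001100000 (96)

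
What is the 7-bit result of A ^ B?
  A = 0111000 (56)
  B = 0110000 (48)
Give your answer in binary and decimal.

Apply ^ to each column (1 where bits differ):
  0111000
^ 0110000
---------
  0001000

Answer: 0001000 (8)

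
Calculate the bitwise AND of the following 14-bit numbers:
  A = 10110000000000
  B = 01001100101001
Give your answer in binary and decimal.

Apply & to each column (1 only where both bits are 1):
  10110000000000
& 01001100101001
----------------
  00000000000000

Answer: 00000000000000 (0)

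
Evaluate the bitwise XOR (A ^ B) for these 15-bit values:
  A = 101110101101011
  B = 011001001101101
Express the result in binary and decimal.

Apply ^ to each column (1 where bits differ):
  101110101101011
^ 011001001101101
-----------------
  110111100000110

Answer: 110111100000110 (28422)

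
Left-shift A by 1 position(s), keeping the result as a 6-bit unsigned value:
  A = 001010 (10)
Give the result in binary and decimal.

Shift left by 1: drop the top 1 bit(s), append 1 zero(s) on the right.
  001010  ->  discard [0], keep [01010], append 0
= 010100

Answer: 010100 (20)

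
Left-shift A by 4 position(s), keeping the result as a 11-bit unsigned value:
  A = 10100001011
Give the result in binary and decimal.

Shift left by 4: drop the top 4 bit(s), append 4 zero(s) on the right.
  10100001011  ->  discard [1010], keep [0001011], append 0000
= 00010110000

Answer: 00010110000 (176)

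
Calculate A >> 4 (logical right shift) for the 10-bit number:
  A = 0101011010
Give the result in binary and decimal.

Logical shift right by 4: drop the bottom 4 bit(s), prepend 4 zero(s) on the left.
  0101011010  ->  keep [010101], discard [1010], prepend 0000
= 0000010101

Answer: 0000010101 (21)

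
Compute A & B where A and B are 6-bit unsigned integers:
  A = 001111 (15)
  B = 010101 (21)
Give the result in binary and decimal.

Apply & to each column (1 only where both bits are 1):
  001111
& 010101
--------
  000101

Answer: 000101 (5)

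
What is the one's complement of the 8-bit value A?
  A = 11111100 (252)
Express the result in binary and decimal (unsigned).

Flip each bit (0->1, 1->0):
  11111100
  00000011

Answer: 00000011 (3)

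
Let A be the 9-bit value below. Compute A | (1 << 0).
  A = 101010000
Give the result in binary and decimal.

Mask = 1 << 0 = 000000001
Bit 0 of A is 0, so OR-ing with the mask flips it to 1.
  101010000
| 000000001
-----------
  101010001

Answer: 101010001 (337)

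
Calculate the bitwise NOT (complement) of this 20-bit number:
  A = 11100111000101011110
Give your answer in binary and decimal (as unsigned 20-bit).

Flip each bit (0->1, 1->0):
  11100111000101011110
  00011000111010100001

Answer: 00011000111010100001 (102049)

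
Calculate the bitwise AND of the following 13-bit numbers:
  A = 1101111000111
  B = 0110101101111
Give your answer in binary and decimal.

Apply & to each column (1 only where both bits are 1):
  1101111000111
& 0110101101111
---------------
  0100101000111

Answer: 0100101000111 (2375)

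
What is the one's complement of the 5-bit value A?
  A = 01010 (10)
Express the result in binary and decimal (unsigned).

Flip each bit (0->1, 1->0):
  01010
  10101

Answer: 10101 (21)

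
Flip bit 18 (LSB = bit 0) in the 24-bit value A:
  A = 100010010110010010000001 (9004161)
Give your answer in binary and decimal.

Mask = 1 << 18 = 000001000000000000000000
Bit 18 of A is 0; XOR with the mask flips it to 1.
  100010010110010010000001
^ 000001000000000000000000
--------------------------
  100011010110010010000001

Answer: 100011010110010010000001 (9266305)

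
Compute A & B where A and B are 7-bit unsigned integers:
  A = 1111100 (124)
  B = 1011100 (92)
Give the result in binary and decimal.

Apply & to each column (1 only where both bits are 1):
  1111100
& 1011100
---------
  1011100

Answer: 1011100 (92)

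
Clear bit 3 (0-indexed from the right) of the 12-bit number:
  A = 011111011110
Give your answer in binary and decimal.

Mask = ~(1 << 3) = 111111110111
Bit 3 of A is 1, so AND-ing with the mask clears it to 0.
  011111011110
& 111111110111
--------------
  011111010110

Answer: 011111010110 (2006)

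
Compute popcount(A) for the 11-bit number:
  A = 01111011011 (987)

01111011011
1-bits at positions (from bit 0 = LSB): 0, 1, 3, 4, 6, 7, 8, 9
Count = 8

Answer: 8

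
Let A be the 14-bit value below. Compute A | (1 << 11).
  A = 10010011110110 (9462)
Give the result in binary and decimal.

Mask = 1 << 11 = 00100000000000
Bit 11 of A is 0, so OR-ing with the mask flips it to 1.
  10010011110110
| 00100000000000
----------------
  10110011110110

Answer: 10110011110110 (11510)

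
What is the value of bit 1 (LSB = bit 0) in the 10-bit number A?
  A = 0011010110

Bit 1 is the 2nd from the right.
  0011010110
          ^
That bit is 1.

Answer: 1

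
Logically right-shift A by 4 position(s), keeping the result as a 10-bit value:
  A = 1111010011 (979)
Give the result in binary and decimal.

Logical shift right by 4: drop the bottom 4 bit(s), prepend 4 zero(s) on the left.
  1111010011  ->  keep [111101], discard [0011], prepend 0000
= 0000111101

Answer: 0000111101 (61)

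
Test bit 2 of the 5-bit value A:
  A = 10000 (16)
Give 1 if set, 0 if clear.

Bit 2 is the 3rd from the right.
  10000
    ^
That bit is 0.

Answer: 0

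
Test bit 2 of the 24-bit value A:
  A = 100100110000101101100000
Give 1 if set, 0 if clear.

Bit 2 is the 3rd from the right.
  100100110000101101100000
                       ^
That bit is 0.

Answer: 0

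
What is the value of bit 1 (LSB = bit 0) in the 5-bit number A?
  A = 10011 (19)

Bit 1 is the 2nd from the right.
  10011
     ^
That bit is 1.

Answer: 1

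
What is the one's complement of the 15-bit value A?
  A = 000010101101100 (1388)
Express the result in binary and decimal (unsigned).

Flip each bit (0->1, 1->0):
  000010101101100
  111101010010011

Answer: 111101010010011 (31379)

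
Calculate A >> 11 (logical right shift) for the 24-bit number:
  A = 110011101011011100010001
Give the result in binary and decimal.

Logical shift right by 11: drop the bottom 11 bit(s), prepend 11 zero(s) on the left.
  110011101011011100010001  ->  keep [1100111010110], discard [11100010001], prepend 00000000000
= 000000000001100111010110

Answer: 000000000001100111010110 (6614)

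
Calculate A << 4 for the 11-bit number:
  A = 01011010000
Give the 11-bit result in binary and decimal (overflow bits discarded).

Shift left by 4: drop the top 4 bit(s), append 4 zero(s) on the right.
  01011010000  ->  discard [0101], keep [1010000], append 0000
= 10100000000

Answer: 10100000000 (1280)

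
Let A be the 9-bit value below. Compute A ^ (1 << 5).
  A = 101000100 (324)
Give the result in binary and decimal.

Mask = 1 << 5 = 000100000
Bit 5 of A is 0; XOR with the mask flips it to 1.
  101000100
^ 000100000
-----------
  101100100

Answer: 101100100 (356)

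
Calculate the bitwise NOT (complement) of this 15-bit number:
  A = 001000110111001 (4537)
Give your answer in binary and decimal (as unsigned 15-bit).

Flip each bit (0->1, 1->0):
  001000110111001
  110111001000110

Answer: 110111001000110 (28230)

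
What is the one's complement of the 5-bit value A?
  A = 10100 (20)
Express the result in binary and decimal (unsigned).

Flip each bit (0->1, 1->0):
  10100
  01011

Answer: 01011 (11)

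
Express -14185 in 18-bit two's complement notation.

1. Binary of +14185:  000011011101101001
2. Invert bits:     111100100010010110
3. Add 1:           111100100010010111

Answer: 111100100010010111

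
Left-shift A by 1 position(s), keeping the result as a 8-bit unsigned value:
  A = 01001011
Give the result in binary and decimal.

Shift left by 1: drop the top 1 bit(s), append 1 zero(s) on the right.
  01001011  ->  discard [0], keep [1001011], append 0
= 10010110

Answer: 10010110 (150)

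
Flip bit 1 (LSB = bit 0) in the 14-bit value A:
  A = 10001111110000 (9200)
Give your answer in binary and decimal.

Mask = 1 << 1 = 00000000000010
Bit 1 of A is 0; XOR with the mask flips it to 1.
  10001111110000
^ 00000000000010
----------------
  10001111110010

Answer: 10001111110010 (9202)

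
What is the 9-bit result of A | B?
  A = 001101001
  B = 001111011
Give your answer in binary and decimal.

Apply | to each column (1 where either bit is 1):
  001101001
| 001111011
-----------
  001111011

Answer: 001111011 (123)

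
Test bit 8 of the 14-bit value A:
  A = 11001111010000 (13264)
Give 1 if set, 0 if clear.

Bit 8 is the 9th from the right.
  11001111010000
       ^
That bit is 1.

Answer: 1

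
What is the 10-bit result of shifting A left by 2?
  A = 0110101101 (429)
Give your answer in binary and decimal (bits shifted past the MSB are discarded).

Shift left by 2: drop the top 2 bit(s), append 2 zero(s) on the right.
  0110101101  ->  discard [01], keep [10101101], append 00
= 1010110100

Answer: 1010110100 (692)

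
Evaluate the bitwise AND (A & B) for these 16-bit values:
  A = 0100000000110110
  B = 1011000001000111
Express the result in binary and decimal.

Apply & to each column (1 only where both bits are 1):
  0100000000110110
& 1011000001000111
------------------
  0000000000000110

Answer: 0000000000000110 (6)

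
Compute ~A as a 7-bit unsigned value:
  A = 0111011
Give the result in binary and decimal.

Flip each bit (0->1, 1->0):
  0111011
  1000100

Answer: 1000100 (68)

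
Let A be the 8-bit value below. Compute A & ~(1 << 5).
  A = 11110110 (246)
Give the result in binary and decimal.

Mask = ~(1 << 5) = 11011111
Bit 5 of A is 1, so AND-ing with the mask clears it to 0.
  11110110
& 11011111
----------
  11010110

Answer: 11010110 (214)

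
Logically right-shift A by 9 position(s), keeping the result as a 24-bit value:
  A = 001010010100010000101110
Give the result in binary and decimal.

Logical shift right by 9: drop the bottom 9 bit(s), prepend 9 zero(s) on the left.
  001010010100010000101110  ->  keep [001010010100010], discard [000101110], prepend 000000000
= 000000000001010010100010

Answer: 000000000001010010100010 (5282)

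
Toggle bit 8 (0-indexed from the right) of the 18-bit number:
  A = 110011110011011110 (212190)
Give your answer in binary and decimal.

Mask = 1 << 8 = 000000000100000000
Bit 8 of A is 0; XOR with the mask flips it to 1.
  110011110011011110
^ 000000000100000000
--------------------
  110011110111011110

Answer: 110011110111011110 (212446)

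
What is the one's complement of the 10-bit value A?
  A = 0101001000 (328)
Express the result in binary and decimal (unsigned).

Flip each bit (0->1, 1->0):
  0101001000
  1010110111

Answer: 1010110111 (695)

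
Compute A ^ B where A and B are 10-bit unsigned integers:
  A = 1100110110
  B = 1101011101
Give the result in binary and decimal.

Apply ^ to each column (1 where bits differ):
  1100110110
^ 1101011101
------------
  0001101011

Answer: 0001101011 (107)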